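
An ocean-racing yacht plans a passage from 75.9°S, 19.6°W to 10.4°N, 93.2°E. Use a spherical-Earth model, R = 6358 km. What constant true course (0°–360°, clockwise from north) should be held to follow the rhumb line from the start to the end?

40.9°

Δψ = ln[tan(π/4+φ₂/2)/tan(π/4+φ₁/2)] = +2.2727
Δλ = +1.9687 rad (taken the short way round)
course = atan2(Δλ, Δψ) = 40.90°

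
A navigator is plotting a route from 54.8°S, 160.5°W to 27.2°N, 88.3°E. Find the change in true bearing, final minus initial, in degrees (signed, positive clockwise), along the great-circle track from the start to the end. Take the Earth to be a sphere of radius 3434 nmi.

At departure: θ₁ = atan2(sin Δλ cos φ₂, cos φ₁ sin φ₂ − sin φ₁ cos φ₂ cos Δλ) = 270.05°
At arrival: θ₂ = atan2(sin Δλ cos φ₁, −cos φ₂ sin φ₁ + sin φ₂ cos φ₁ cos Δλ) = 319.60°
Δθ = θ₂ − θ₁ = +49.6°

+49.6°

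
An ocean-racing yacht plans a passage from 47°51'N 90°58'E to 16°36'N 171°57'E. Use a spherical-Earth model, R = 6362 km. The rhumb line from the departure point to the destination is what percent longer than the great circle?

Great circle: σ = 1.2529 rad → d_gc = Rσ = 7970.8 km
Rhumb: Δφ = -0.5454, Δλ = +1.4134, Δψ = -0.6597, q = Δφ/Δψ = 0.8268 → d_rh = R√(Δφ²+q²Δλ²) = 8204.4 km
Excess = (8204.4 − 7970.8) / 7970.8 = 233.6 / 7970.8 = 2.93% ≈ 2.9%

2.9%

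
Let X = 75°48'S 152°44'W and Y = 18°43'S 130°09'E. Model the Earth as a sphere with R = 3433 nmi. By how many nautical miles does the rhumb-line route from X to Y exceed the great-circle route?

Great circle: cos σ = sin φ₁ sin φ₂ + cos φ₁ cos φ₂ cos Δλ,  σ = 1.1994 rad → d_gc = 4117.7 nmi
Rhumb line: Δψ = +1.7504, q = Δφ/Δψ = 0.5692, d_rh = R√(Δφ²+q²Δλ²) = 4314.5 nmi
Excess = 4314.5 − 4117.7 = 196.8 ≈ 197 nmi

197 nmi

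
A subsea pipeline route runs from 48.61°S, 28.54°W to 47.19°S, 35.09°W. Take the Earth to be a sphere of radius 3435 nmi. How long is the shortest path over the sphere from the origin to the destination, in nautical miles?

Haversine: a = sin²(Δφ/2)+cos φ₁ cos φ₂ sin²(Δλ/2) = 0.00162;  σ = 2·atan2(√a,√(1−a))
σ = 4.613° → d = Rσ = 3435·0.08052 = 277 nmi

277 nmi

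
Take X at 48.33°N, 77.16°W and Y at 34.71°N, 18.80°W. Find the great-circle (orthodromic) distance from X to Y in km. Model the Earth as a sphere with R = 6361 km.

4951 km

Haversine: a = sin²(Δφ/2)+cos φ₁ cos φ₂ sin²(Δλ/2) = 0.14398;  σ = 2·atan2(√a,√(1−a))
σ = 44.598° → d = Rσ = 6361·0.77838 = 4951 km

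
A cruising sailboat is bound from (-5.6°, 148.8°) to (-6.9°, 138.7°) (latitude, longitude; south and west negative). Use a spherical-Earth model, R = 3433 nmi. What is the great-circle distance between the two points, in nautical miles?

607 nmi

cos σ = sin φ₁ sin φ₂ + cos φ₁ cos φ₂ cos Δλ
      = sin(-5.60°)sin(-6.90°) + cos(-5.60°)cos(-6.90°)cos(-10.10°) = 0.9844
σ = 10.123° → d = Rσ = 3433·0.17669 = 607 nmi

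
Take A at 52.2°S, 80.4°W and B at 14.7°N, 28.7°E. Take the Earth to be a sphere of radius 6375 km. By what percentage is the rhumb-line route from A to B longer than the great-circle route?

Great circle: σ = 1.9763 rad → d_gc = Rσ = 12599.0 km
Rhumb: Δφ = +1.1676, Δλ = +1.9042, Δψ = +1.3313, q = Δφ/Δψ = 0.8771 → d_rh = R√(Δφ²+q²Δλ²) = 12990.8 km
Excess = (12990.8 − 12599.0) / 12599.0 = 391.8 / 12599.0 = 3.11% ≈ 3.1%

3.1%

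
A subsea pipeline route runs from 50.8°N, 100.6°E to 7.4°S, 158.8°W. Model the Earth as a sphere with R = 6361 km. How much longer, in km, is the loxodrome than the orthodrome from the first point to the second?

Great circle: cos σ = sin φ₁ sin φ₂ + cos φ₁ cos φ₂ cos Δλ,  σ = 1.7876 rad → d_gc = 11370.9 km
Rhumb line: Δψ = -1.1621, q = Δφ/Δψ = 0.8741, d_rh = R√(Δφ²+q²Δλ²) = 11707.0 km
Excess = 11707.0 − 11370.9 = 336.1 ≈ 336 km

336 km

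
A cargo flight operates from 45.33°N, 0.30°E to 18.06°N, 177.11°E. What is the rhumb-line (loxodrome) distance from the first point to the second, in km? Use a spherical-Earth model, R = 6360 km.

Δψ = ln[tan(π/4+φ₂/2)/tan(π/4+φ₁/2)] = -0.5690;  Δφ = -0.4760 rad,  Δλ = +3.0859 rad
q = Δφ/Δψ = 0.8365
d = R·√(Δφ² + q²Δλ²) = 6360·2.62486 = 16694 km

16694 km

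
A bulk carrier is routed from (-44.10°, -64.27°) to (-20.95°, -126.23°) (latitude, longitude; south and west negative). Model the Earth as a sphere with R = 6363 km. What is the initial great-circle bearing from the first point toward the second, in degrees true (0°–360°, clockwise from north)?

θ = atan2( sin Δλ·cos φ₂ ,  cos φ₁ sin φ₂ − sin φ₁ cos φ₂ cos Δλ )
  = atan2(-0.8243, +0.0487) = 273.38°

273.4°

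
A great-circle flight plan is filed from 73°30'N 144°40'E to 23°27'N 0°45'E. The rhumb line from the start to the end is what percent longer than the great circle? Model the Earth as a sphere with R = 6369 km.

21.2%

Great circle: σ = 1.3990 rad → d_gc = Rσ = 8910.0 km
Rhumb: Δφ = -0.8735, Δλ = -2.5118, Δψ = -1.5099, q = Δφ/Δψ = 0.5786 → d_rh = R√(Δφ²+q²Δλ²) = 10799.0 km
Excess = (10799.0 − 8910.0) / 8910.0 = 1889.0 / 8910.0 = 21.20% ≈ 21.2%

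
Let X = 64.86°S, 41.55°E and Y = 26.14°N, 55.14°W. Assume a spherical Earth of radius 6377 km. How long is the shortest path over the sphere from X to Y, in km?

cos σ = sin φ₁ sin φ₂ + cos φ₁ cos φ₂ cos Δλ
      = sin(-64.86°)sin(26.14°) + cos(-64.86°)cos(26.14°)cos(-96.69°) = -0.4433
σ = 116.312° → d = Rσ = 6377·2.03003 = 12946 km

12946 km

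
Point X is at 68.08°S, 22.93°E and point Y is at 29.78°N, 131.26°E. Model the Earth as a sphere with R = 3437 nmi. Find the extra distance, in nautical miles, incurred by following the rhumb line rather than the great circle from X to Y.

308 nmi

Great circle: cos σ = sin φ₁ sin φ₂ + cos φ₁ cos φ₂ cos Δλ,  σ = 2.1684 rad → d_gc = 7452.8 nmi
Rhumb line: Δψ = +2.1865, q = Δφ/Δψ = 0.7811, d_rh = R√(Δφ²+q²Δλ²) = 7760.6 nmi
Excess = 7760.6 − 7452.8 = 307.8 ≈ 308 nmi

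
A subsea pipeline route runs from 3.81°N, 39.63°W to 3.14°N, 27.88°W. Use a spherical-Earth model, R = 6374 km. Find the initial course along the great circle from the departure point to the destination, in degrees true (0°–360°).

92.9°

N = sin Δλ·cos φ₂ = +0.2033;  D = cos φ₁ sin φ₂ − sin φ₁ cos φ₂ cos Δλ = -0.0103
initial course = atan2(N, D) = 92.90°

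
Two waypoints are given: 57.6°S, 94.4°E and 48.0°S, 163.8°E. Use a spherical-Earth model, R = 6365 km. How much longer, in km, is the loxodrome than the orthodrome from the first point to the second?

Great circle: cos σ = sin φ₁ sin φ₂ + cos φ₁ cos φ₂ cos Δλ,  σ = 0.7173 rad → d_gc = 4565.4 km
Rhumb line: Δψ = +0.2786, q = Δφ/Δψ = 0.6014, d_rh = R√(Δφ²+q²Δλ²) = 4757.8 km
Excess = 4757.8 − 4565.4 = 192.4 ≈ 192 km

192 km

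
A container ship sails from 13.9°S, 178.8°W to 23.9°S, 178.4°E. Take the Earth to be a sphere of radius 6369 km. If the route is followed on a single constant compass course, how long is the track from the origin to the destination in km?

Rhumb course C = atan2(Δλ, Δψ) with Δψ = ln[tan(π/4+φ₂/2)/tan(π/4+φ₁/2)] = -0.1848, Δλ = -0.0489 → C = 194.81°
d = R·|Δφ| / |cos C| = 6369·0.17453 / 0.96676 = 1150 km

1150 km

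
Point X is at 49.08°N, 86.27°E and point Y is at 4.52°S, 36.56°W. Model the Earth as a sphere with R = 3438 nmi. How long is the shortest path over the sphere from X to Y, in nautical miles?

6866 nmi

Haversine: a = sin²(Δφ/2)+cos φ₁ cos φ₂ sin²(Δλ/2) = 0.70678;  σ = 2·atan2(√a,√(1−a))
σ = 114.428° → d = Rσ = 3438·1.99715 = 6866 nmi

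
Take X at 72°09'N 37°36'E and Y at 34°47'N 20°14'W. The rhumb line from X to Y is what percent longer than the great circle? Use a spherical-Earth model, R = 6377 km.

Great circle: σ = 0.8271 rad → d_gc = Rσ = 5274.2 km
Rhumb: Δφ = -0.6522, Δλ = -1.0094, Δψ = -1.2030, q = Δφ/Δψ = 0.5421 → d_rh = R√(Δφ²+q²Δλ²) = 5428.9 km
Excess = (5428.9 − 5274.2) / 5274.2 = 154.7 / 5274.2 = 2.93% ≈ 2.9%

2.9%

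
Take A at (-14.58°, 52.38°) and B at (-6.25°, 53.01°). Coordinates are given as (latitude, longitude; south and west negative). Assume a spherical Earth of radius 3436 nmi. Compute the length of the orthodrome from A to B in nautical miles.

501 nmi

cos σ = sin φ₁ sin φ₂ + cos φ₁ cos φ₂ cos Δλ
      = sin(-14.58°)sin(-6.25°) + cos(-14.58°)cos(-6.25°)cos(0.63°) = 0.9894
σ = 8.353° → d = Rσ = 3436·0.14579 = 501 nmi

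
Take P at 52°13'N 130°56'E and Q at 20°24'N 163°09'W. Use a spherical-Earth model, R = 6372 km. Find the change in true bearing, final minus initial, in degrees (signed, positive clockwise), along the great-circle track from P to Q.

Initial bearing θ₁ = atan2(sin Δλ cos φ₂, cos φ₁ sin φ₂ − sin φ₁ cos φ₂ cos Δλ) = 95.92°
Final bearing θ₂ = (initial bearing from the destination back to the start) + 180° = 139.44°
Δθ = θ₂ − θ₁ = +43.5°

+43.5°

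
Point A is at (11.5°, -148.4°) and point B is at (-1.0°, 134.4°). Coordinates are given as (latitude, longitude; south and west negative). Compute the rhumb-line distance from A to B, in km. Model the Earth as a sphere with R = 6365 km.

8635 km

Δψ = ln[tan(π/4+φ₂/2)/tan(π/4+φ₁/2)] = -0.2195;  Δφ = -0.2182 rad,  Δλ = -1.3474 rad
q = Δφ/Δψ = 0.9938
d = R·√(Δφ² + q²Δλ²) = 6365·1.35669 = 8635 km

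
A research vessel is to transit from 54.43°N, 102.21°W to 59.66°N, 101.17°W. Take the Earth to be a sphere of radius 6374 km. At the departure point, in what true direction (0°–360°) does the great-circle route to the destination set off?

5.7°

θ = atan2( sin Δλ·cos φ₂ ,  cos φ₁ sin φ₂ − sin φ₁ cos φ₂ cos Δλ )
  = atan2(+0.0092, +0.0912) = 5.74°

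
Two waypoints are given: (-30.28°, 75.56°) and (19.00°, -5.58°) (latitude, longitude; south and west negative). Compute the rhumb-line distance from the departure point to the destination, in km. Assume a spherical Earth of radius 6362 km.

Rhumb course C = atan2(Δλ, Δψ) with Δψ = ln[tan(π/4+φ₂/2)/tan(π/4+φ₁/2)] = +0.8928, Δλ = -1.4162 → C = 302.23°
d = R·|Δφ| / |cos C| = 6362·0.86010 / 0.53331 = 10260 km

10260 km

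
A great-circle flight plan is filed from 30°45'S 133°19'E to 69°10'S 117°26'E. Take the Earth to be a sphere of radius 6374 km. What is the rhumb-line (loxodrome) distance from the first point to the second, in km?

4401 km

Rhumb course C = atan2(Δλ, Δψ) with Δψ = ln[tan(π/4+φ₂/2)/tan(π/4+φ₁/2)] = -1.1292, Δλ = -0.2772 → C = 193.79°
d = R·|Δφ| / |cos C| = 6374·0.67050 / 0.97116 = 4401 km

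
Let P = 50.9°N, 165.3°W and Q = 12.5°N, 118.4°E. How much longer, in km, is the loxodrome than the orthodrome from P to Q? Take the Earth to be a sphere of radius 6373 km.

Great circle: cos σ = sin φ₁ sin φ₂ + cos φ₁ cos φ₂ cos Δλ,  σ = 1.2516 rad → d_gc = 7976.5 km
Rhumb line: Δψ = -0.8154, q = Δφ/Δψ = 0.8219, d_rh = R√(Δφ²+q²Δλ²) = 8179.2 km
Excess = 8179.2 − 7976.5 = 202.7 ≈ 203 km

203 km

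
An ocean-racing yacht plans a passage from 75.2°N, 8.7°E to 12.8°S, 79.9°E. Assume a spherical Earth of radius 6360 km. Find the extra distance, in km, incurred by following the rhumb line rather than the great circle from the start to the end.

Great circle: cos σ = sin φ₁ sin φ₂ + cos φ₁ cos φ₂ cos Δλ,  σ = 1.7051 rad → d_gc = 10844.6 km
Rhumb line: Δψ = -2.2664, q = Δφ/Δψ = 0.6777, d_rh = R√(Δφ²+q²Δλ²) = 11140.2 km
Excess = 11140.2 − 10844.6 = 295.6 ≈ 296 km

296 km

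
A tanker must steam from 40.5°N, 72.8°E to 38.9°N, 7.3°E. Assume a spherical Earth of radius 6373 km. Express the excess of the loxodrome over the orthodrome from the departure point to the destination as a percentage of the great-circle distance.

2.4%

Great circle: σ = 0.8589 rad → d_gc = Rσ = 5474.1 km
Rhumb: Δφ = -0.0279, Δλ = -1.1432, Δψ = -0.0363, q = Δφ/Δψ = 0.7693 → d_rh = R√(Δφ²+q²Δλ²) = 5607.9 km
Excess = (5607.9 − 5474.1) / 5474.1 = 133.8 / 5474.1 = 2.44% ≈ 2.4%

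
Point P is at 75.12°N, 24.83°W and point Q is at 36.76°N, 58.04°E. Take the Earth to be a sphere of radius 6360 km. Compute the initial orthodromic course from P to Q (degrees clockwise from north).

N = sin Δλ·cos φ₂ = +0.7950;  D = cos φ₁ sin φ₂ − sin φ₁ cos φ₂ cos Δλ = +0.0576
initial course = atan2(N, D) = 85.86°

85.9°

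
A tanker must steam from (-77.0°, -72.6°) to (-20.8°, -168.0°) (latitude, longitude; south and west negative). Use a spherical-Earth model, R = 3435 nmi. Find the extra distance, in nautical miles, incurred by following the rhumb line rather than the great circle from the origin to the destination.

Great circle: cos σ = sin φ₁ sin φ₂ + cos φ₁ cos φ₂ cos Δλ,  σ = 1.2385 rad → d_gc = 4254.2 nmi
Rhumb line: Δψ = +1.8008, q = Δφ/Δψ = 0.5447, d_rh = R√(Δφ²+q²Δλ²) = 4588.8 nmi
Excess = 4588.8 − 4254.2 = 334.6 ≈ 335 nmi

335 nmi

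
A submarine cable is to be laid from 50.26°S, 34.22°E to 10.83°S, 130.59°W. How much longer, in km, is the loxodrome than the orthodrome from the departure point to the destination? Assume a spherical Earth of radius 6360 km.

2788 km

Great circle: cos σ = sin φ₁ sin φ₂ + cos φ₁ cos φ₂ cos Δλ,  σ = 2.0505 rad → d_gc = 13041.04 km
Rhumb line: Δψ = +0.8276, q = Δφ/Δψ = 0.8315, d_rh = R√(Δφ²+q²Δλ²) = 15829.53 km
Excess = 15829.53 − 13041.04 = 2788.49 ≈ 2788 km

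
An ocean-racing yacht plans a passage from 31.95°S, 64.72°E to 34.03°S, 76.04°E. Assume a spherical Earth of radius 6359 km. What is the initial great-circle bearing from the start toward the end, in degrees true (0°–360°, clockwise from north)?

θ = atan2( sin Δλ·cos φ₂ ,  cos φ₁ sin φ₂ − sin φ₁ cos φ₂ cos Δλ )
  = atan2(+0.1627, -0.0448) = 105.41°

105.4°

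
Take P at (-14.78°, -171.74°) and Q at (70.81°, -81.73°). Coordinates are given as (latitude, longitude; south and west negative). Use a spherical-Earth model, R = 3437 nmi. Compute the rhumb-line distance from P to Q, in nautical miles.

Δψ = ln[tan(π/4+φ₂/2)/tan(π/4+φ₁/2)] = +2.0384;  Δφ = +1.4938 rad,  Δλ = +1.5710 rad
q = Δφ/Δψ = 0.7328
d = R·√(Δφ² + q²Δλ²) = 3437·1.88597 = 6482 nmi

6482 nmi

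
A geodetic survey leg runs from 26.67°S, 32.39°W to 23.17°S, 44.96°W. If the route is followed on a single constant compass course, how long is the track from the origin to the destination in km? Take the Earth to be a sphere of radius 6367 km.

1325 km

Δψ = ln[tan(π/4+φ₂/2)/tan(π/4+φ₁/2)] = +0.0674;  Δφ = +0.0611 rad,  Δλ = -0.2194 rad
q = Δφ/Δψ = 0.9067
d = R·√(Δφ² + q²Δλ²) = 6367·0.20809 = 1325 km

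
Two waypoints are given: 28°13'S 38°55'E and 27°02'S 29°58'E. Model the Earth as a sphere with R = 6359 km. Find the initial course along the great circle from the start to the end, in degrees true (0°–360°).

276.4°

θ = atan2( sin Δλ·cos φ₂ ,  cos φ₁ sin φ₂ − sin φ₁ cos φ₂ cos Δλ )
  = atan2(-0.1386, +0.0155) = 276.39°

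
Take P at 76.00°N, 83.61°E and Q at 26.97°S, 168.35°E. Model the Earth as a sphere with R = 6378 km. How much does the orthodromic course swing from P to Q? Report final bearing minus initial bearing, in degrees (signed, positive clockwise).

+62.6°

At departure: θ₁ = atan2(sin Δλ cos φ₂, cos φ₁ sin φ₂ − sin φ₁ cos φ₂ cos Δλ) = 102.02°
At arrival: θ₂ = atan2(sin Δλ cos φ₁, −cos φ₂ sin φ₁ + sin φ₂ cos φ₁ cos Δλ) = 164.60°
Δθ = θ₂ − θ₁ = +62.6°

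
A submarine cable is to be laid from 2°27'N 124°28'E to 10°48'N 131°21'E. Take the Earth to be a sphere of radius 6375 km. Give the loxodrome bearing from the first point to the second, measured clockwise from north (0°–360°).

Δψ = ln[tan(π/4+φ₂/2)/tan(π/4+φ₁/2)] = +0.1468
Δλ = +0.1201 rad (taken the short way round)
course = atan2(Δλ, Δψ) = 39.29°

39.3°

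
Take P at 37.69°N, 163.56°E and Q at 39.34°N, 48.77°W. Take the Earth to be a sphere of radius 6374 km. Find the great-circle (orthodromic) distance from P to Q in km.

10840 km

cos σ = sin φ₁ sin φ₂ + cos φ₁ cos φ₂ cos Δλ
      = sin(37.69°)sin(39.34°) + cos(37.69°)cos(39.34°)cos(147.67°) = -0.1296
σ = 97.445° → d = Rσ = 6374·1.70073 = 10840 km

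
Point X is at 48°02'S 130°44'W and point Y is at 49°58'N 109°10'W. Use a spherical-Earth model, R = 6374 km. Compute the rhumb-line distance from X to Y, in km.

11100 km

Rhumb course C = atan2(Δλ, Δψ) with Δψ = ln[tan(π/4+φ₂/2)/tan(π/4+φ₁/2)] = +1.9681, Δλ = +0.3764 → C = 10.83°
d = R·|Δφ| / |cos C| = 6374·1.71042 / 0.98220 = 11100 km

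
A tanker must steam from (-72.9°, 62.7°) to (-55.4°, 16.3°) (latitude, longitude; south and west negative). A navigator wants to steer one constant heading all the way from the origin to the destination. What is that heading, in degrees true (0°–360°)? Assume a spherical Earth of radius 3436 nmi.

312.0°

Δψ = ln[tan(π/4+φ₂/2)/tan(π/4+φ₁/2)] = +0.7284
Δλ = -0.8098 rad (taken the short way round)
course = atan2(Δλ, Δψ) = 311.97°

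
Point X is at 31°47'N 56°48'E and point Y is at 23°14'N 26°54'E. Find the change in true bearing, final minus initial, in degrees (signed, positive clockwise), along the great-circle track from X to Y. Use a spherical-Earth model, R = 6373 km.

-14.1°

At departure: θ₁ = atan2(sin Δλ cos φ₂, cos φ₁ sin φ₂ − sin φ₁ cos φ₂ cos Δλ) = 259.58°
At arrival: θ₂ = atan2(sin Δλ cos φ₁, −cos φ₂ sin φ₁ + sin φ₂ cos φ₁ cos Δλ) = 245.48°
Δθ = θ₂ − θ₁ = -14.1°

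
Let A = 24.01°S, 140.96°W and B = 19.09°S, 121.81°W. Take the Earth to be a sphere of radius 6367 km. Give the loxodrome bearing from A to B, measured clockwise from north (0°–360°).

74.6°

Meridional parts: M(φ₁)=-0.4319, M(φ₂)=-0.3395 → ΔM = +0.0924;  Δλ = +0.3342 rad
tan C = Δλ / ΔM = +3.6187 → C = 74.55°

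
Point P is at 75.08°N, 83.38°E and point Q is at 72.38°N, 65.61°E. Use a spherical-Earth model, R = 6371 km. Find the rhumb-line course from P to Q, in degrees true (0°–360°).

Meridional parts: M(φ₁)=+2.0330, M(φ₂)=+1.8644 → ΔM = -0.1686;  Δλ = -0.3101 rad
tan C = Δλ / ΔM = +1.8397 → C = 241.47°

241.5°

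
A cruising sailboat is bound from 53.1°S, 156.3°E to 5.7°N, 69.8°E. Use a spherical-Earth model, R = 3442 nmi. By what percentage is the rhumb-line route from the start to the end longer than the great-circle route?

Great circle: σ = 1.6138 rad → d_gc = Rσ = 5554.6 nmi
Rhumb: Δφ = +1.0263, Δλ = -1.5097, Δψ = +1.1974, q = Δφ/Δψ = 0.8571 → d_rh = R√(Δφ²+q²Δλ²) = 5684.5 nmi
Excess = (5684.5 − 5554.6) / 5554.6 = 129.9 / 5554.6 = 2.34% ≈ 2.3%

2.3%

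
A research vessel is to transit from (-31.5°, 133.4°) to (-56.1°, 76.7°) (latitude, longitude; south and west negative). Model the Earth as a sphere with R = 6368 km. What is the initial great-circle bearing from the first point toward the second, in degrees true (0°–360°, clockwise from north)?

220.4°

N = sin Δλ·cos φ₂ = -0.4662;  D = cos φ₁ sin φ₂ − sin φ₁ cos φ₂ cos Δλ = -0.5477
initial course = atan2(N, D) = 220.40°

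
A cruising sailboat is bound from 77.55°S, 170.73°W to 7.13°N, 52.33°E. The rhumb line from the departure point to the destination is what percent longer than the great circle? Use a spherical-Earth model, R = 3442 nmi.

14.1%

Great circle: σ = 1.8520 rad → d_gc = Rσ = 6374.5 nmi
Rhumb: Δφ = +1.4779, Δλ = -2.3901, Δψ = +2.3405, q = Δφ/Δψ = 0.6315 → d_rh = R√(Δφ²+q²Δλ²) = 7270.8 nmi
Excess = (7270.8 − 6374.5) / 6374.5 = 896.3 / 6374.5 = 14.06% ≈ 14.1%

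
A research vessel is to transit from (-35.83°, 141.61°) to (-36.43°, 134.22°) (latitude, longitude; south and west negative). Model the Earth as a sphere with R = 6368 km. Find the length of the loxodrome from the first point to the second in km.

Rhumb course C = atan2(Δλ, Δψ) with Δψ = ln[tan(π/4+φ₂/2)/tan(π/4+φ₁/2)] = -0.0130, Δλ = -0.1290 → C = 264.26°
d = R·|Δφ| / |cos C| = 6368·0.01047 / 0.10002 = 667 km

667 km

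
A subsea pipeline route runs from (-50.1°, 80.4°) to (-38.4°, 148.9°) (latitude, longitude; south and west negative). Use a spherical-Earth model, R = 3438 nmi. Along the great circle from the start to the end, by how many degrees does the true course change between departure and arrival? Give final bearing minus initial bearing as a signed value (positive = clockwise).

Initial bearing θ₁ = atan2(sin Δλ cos φ₂, cos φ₁ sin φ₂ − sin φ₁ cos φ₂ cos Δλ) = 103.72°
Final bearing θ₂ = (initial bearing from the destination back to the start) + 180° = 52.67°
Δθ = θ₂ − θ₁ = -51.1°

-51.1°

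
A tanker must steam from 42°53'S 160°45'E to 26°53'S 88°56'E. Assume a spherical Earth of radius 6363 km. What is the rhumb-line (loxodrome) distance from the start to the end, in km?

6739 km

Rhumb course C = atan2(Δλ, Δψ) with Δψ = ln[tan(π/4+φ₂/2)/tan(π/4+φ₁/2)] = +0.3426, Δλ = -1.2534 → C = 285.29°
d = R·|Δφ| / |cos C| = 6363·0.27925 / 0.26368 = 6739 km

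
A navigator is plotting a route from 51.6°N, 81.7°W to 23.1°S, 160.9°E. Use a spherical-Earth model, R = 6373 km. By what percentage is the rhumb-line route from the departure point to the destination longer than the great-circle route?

2.7%

Great circle: σ = 2.1778 rad → d_gc = Rσ = 13879.1 km
Rhumb: Δφ = -1.3038, Δλ = -2.0490, Δψ = -1.4694, q = Δφ/Δψ = 0.8873 → d_rh = R√(Δφ²+q²Δλ²) = 14257.5 km
Excess = (14257.5 − 13879.1) / 13879.1 = 378.4 / 13879.1 = 2.73% ≈ 2.7%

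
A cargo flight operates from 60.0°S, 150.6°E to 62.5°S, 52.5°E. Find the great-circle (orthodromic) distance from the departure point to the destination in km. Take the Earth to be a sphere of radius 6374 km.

cos σ = sin φ₁ sin φ₂ + cos φ₁ cos φ₂ cos Δλ
      = sin(-60.00°)sin(-62.50°) + cos(-60.00°)cos(-62.50°)cos(-98.10°) = 0.7356
σ = 42.638° → d = Rσ = 6374·0.74418 = 4743 km

4743 km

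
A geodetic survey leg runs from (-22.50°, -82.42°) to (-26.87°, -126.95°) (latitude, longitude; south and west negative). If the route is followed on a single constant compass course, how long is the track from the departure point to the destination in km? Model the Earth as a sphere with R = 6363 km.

4518 km

Δψ = ln[tan(π/4+φ₂/2)/tan(π/4+φ₁/2)] = -0.0840;  Δφ = -0.0763 rad,  Δλ = -0.7772 rad
q = Δφ/Δψ = 0.9083
d = R·√(Δφ² + q²Δλ²) = 6363·0.71004 = 4518 km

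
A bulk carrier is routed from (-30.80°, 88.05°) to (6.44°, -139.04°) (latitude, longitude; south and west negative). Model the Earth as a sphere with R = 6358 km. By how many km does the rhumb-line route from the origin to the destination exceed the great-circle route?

Great circle: cos σ = sin φ₁ sin φ₂ + cos φ₁ cos φ₂ cos Δλ,  σ = 2.2634 rad → d_gc = 14390.9 km
Rhumb line: Δψ = +0.6781, q = Δφ/Δψ = 0.9585, d_rh = R√(Δφ²+q²Δλ²) = 14727.7 km
Excess = 14727.7 − 14390.9 = 336.8 ≈ 337 km

337 km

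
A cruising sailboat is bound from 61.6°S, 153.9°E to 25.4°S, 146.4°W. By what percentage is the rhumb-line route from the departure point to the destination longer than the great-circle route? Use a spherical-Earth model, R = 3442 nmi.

Great circle: σ = 0.9347 rad → d_gc = Rσ = 3217.1 nmi
Rhumb: Δφ = +0.6318, Δλ = +1.0420, Δψ = +0.9156, q = Δφ/Δψ = 0.6900 → d_rh = R√(Δφ²+q²Δλ²) = 3294.5 nmi
Excess = (3294.5 − 3217.1) / 3217.1 = 77.4 / 3217.1 = 2.41% ≈ 2.4%

2.4%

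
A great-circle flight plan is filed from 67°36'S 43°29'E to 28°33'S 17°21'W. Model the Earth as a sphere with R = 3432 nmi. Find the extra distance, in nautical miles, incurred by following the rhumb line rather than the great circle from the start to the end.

Great circle: cos σ = sin φ₁ sin φ₂ + cos φ₁ cos φ₂ cos Δλ,  σ = 0.9210 rad → d_gc = 3161.0 nmi
Rhumb line: Δψ = +1.0992, q = Δφ/Δψ = 0.6201, d_rh = R√(Δφ²+q²Δλ²) = 3252.1 nmi
Excess = 3252.1 − 3161.0 = 91.1 ≈ 91 nmi

91 nmi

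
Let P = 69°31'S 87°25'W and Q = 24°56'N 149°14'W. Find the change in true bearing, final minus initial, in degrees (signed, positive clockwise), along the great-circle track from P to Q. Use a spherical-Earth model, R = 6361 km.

At departure: θ₁ = atan2(sin Δλ cos φ₂, cos φ₁ sin φ₂ − sin φ₁ cos φ₂ cos Δλ) = 304.47°
At arrival: θ₂ = atan2(sin Δλ cos φ₁, −cos φ₂ sin φ₁ + sin φ₂ cos φ₁ cos Δλ) = 341.45°
Δθ = θ₂ − θ₁ = +37.0°

+37.0°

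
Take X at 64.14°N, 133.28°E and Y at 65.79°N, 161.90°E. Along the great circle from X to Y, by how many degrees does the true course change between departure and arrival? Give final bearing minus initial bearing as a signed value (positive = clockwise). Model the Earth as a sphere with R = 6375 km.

+26.0°

At departure: θ₁ = atan2(sin Δλ cos φ₂, cos φ₁ sin φ₂ − sin φ₁ cos φ₂ cos Δλ) = 69.39°
At arrival: θ₂ = atan2(sin Δλ cos φ₁, −cos φ₂ sin φ₁ + sin φ₂ cos φ₁ cos Δλ) = 95.42°
Δθ = θ₂ − θ₁ = +26.0°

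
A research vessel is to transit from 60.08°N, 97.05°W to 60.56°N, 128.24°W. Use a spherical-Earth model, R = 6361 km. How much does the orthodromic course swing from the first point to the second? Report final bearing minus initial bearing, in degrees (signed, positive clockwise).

-27.3°

Initial bearing θ₁ = atan2(sin Δλ cos φ₂, cos φ₁ sin φ₂ − sin φ₁ cos φ₂ cos Δλ) = 285.37°
Final bearing θ₂ = (initial bearing from the destination back to the start) + 180° = 258.11°
Δθ = θ₂ − θ₁ = -27.3°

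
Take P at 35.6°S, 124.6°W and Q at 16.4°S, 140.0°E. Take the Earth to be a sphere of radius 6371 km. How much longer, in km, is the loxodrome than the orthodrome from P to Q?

Great circle: cos σ = sin φ₁ sin φ₂ + cos φ₁ cos φ₂ cos Δλ,  σ = 1.4797 rad → d_gc = 9427.3 km
Rhumb line: Δψ = +0.3754, q = Δφ/Δψ = 0.8926, d_rh = R√(Δφ²+q²Δλ²) = 9705.9 km
Excess = 9705.9 − 9427.3 = 278.6 ≈ 279 km

279 km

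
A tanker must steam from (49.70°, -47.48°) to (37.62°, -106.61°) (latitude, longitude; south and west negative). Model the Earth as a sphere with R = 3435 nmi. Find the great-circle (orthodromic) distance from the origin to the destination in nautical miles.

cos σ = sin φ₁ sin φ₂ + cos φ₁ cos φ₂ cos Δλ
      = sin(49.70°)sin(37.62°) + cos(49.70°)cos(37.62°)cos(-59.13°) = 0.7284
σ = 43.247° → d = Rσ = 3435·0.75480 = 2593 nmi

2593 nmi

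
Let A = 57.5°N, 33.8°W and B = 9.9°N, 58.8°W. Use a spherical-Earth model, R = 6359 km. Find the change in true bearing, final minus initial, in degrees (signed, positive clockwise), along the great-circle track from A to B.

-15.3°

Initial bearing θ₁ = atan2(sin Δλ cos φ₂, cos φ₁ sin φ₂ − sin φ₁ cos φ₂ cos Δλ) = 212.22°
Final bearing θ₂ = (initial bearing from the destination back to the start) + 180° = 196.91°
Δθ = θ₂ − θ₁ = -15.3°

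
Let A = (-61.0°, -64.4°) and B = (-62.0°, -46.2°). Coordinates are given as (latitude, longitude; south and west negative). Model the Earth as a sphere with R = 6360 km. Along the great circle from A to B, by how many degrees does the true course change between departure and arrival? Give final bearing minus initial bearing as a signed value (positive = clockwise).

Initial bearing θ₁ = atan2(sin Δλ cos φ₂, cos φ₁ sin φ₂ − sin φ₁ cos φ₂ cos Δλ) = 104.53°
Final bearing θ₂ = (initial bearing from the destination back to the start) + 180° = 88.50°
Δθ = θ₂ − θ₁ = -16.0°

-16.0°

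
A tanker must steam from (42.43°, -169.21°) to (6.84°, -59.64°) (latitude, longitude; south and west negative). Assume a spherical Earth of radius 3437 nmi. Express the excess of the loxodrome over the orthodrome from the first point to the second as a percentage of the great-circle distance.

Great circle: σ = 1.7367 rad → d_gc = Rσ = 5969.0 nmi
Rhumb: Δφ = -0.6212, Δλ = +1.9124, Δψ = -0.6996, q = Δφ/Δψ = 0.8878 → d_rh = R√(Δφ²+q²Δλ²) = 6213.8 nmi
Excess = (6213.8 − 5969.0) / 5969.0 = 244.8 / 5969.0 = 4.10% ≈ 4.1%

4.1%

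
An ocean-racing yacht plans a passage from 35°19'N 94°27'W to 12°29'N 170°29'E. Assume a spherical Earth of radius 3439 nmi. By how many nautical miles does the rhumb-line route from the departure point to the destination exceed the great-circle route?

Great circle: cos σ = sin φ₁ sin φ₂ + cos φ₁ cos φ₂ cos Δλ,  σ = 1.5162 rad → d_gc = 5214.1 nmi
Rhumb line: Δψ = -0.4400, q = Δφ/Δψ = 0.9058, d_rh = R√(Δφ²+q²Δλ²) = 5347.0 nmi
Excess = 5347.0 − 5214.1 = 132.9 ≈ 133 nmi

133 nmi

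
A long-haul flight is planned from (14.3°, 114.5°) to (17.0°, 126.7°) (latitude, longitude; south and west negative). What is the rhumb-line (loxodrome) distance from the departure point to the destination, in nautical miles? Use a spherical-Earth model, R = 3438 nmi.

Δψ = ln[tan(π/4+φ₂/2)/tan(π/4+φ₁/2)] = +0.0489;  Δφ = +0.0471 rad,  Δλ = +0.2129 rad
q = Δφ/Δψ = 0.9628
d = R·√(Δφ² + q²Δλ²) = 3438·0.21036 = 723 nmi

723 nmi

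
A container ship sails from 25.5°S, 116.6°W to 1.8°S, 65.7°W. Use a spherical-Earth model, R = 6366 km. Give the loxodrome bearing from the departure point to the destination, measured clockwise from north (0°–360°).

64.2°

Δψ = ln[tan(π/4+φ₂/2)/tan(π/4+φ₁/2)] = +0.4291
Δλ = +0.8884 rad (taken the short way round)
course = atan2(Δλ, Δψ) = 64.22°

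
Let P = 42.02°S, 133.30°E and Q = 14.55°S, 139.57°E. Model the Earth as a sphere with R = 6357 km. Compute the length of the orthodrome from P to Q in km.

3107 km

cos σ = sin φ₁ sin φ₂ + cos φ₁ cos φ₂ cos Δλ
      = sin(-42.02°)sin(-14.55°) + cos(-42.02°)cos(-14.55°)cos(6.27°) = 0.8830
σ = 28.000° → d = Rσ = 6357·0.48868 = 3107 km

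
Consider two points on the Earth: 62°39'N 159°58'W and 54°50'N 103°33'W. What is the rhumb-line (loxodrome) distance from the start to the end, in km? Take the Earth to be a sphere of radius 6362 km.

3349 km

Δψ = ln[tan(π/4+φ₂/2)/tan(π/4+φ₁/2)] = -0.2642;  Δφ = -0.1364 rad,  Δλ = +0.9847 rad
q = Δφ/Δψ = 0.5163
d = R·√(Δφ² + q²Δλ²) = 6362·0.52637 = 3349 km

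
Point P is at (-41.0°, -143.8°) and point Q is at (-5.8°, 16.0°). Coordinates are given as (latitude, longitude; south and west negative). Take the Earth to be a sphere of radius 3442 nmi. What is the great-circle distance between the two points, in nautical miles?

7790 nmi

Haversine: a = sin²(Δφ/2)+cos φ₁ cos φ₂ sin²(Δλ/2) = 0.81918;  σ = 2·atan2(√a,√(1−a))
σ = 129.670° → d = Rσ = 3442·2.26317 = 7790 nmi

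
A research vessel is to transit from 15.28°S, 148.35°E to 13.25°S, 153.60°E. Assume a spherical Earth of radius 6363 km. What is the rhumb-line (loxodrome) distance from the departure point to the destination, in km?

Δψ = ln[tan(π/4+φ₂/2)/tan(π/4+φ₁/2)] = +0.0366;  Δφ = +0.0354 rad,  Δλ = +0.0916 rad
q = Δφ/Δψ = 0.9691
d = R·√(Δφ² + q²Δλ²) = 6363·0.09561 = 608 km

608 km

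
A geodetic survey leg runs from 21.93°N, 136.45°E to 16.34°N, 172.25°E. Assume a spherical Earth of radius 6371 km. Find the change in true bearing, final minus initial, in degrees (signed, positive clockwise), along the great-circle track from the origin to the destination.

+12.1°

Initial bearing θ₁ = atan2(sin Δλ cos φ₂, cos φ₁ sin φ₂ − sin φ₁ cos φ₂ cos Δλ) = 93.03°
Final bearing θ₂ = (initial bearing from the destination back to the start) + 180° = 105.13°
Δθ = θ₂ − θ₁ = +12.1°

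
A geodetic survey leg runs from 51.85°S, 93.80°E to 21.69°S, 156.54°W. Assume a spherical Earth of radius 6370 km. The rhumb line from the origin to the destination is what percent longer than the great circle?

Great circle: σ = 1.4731 rad → d_gc = Rσ = 9383.7 km
Rhumb: Δφ = +0.5264, Δλ = +1.9139, Δψ = +0.6740, q = Δφ/Δψ = 0.7810 → d_rh = R√(Δφ²+q²Δλ²) = 10095.2 km
Excess = (10095.2 − 9383.7) / 9383.7 = 711.5 / 9383.7 = 7.58% ≈ 7.6%

7.6%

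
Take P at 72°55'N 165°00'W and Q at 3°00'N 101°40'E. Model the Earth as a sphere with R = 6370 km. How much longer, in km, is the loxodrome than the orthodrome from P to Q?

577 km

Great circle: cos σ = sin φ₁ sin φ₂ + cos φ₁ cos φ₂ cos Δλ,  σ = 1.5378 rad → d_gc = 9795.9 km
Rhumb line: Δψ = -1.8434, q = Δφ/Δψ = 0.6620, d_rh = R√(Δφ²+q²Δλ²) = 10373.2 km
Excess = 10373.2 − 9795.9 = 577.3 ≈ 577 km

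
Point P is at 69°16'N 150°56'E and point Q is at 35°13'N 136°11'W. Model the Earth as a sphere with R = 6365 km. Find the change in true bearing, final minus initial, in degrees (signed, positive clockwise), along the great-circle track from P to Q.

Initial bearing θ₁ = atan2(sin Δλ cos φ₂, cos φ₁ sin φ₂ − sin φ₁ cos φ₂ cos Δλ) = 91.52°
Final bearing θ₂ = (initial bearing from the destination back to the start) + 180° = 154.33°
Δθ = θ₂ − θ₁ = +62.8°

+62.8°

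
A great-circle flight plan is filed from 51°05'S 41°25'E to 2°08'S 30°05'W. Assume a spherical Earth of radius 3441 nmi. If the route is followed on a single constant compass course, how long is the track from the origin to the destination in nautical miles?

Δψ = ln[tan(π/4+φ₂/2)/tan(π/4+φ₁/2)] = +1.0032;  Δφ = +0.8543 rad,  Δλ = -1.2479 rad
q = Δφ/Δψ = 0.8516
d = R·√(Δφ² + q²Δλ²) = 3441·1.36357 = 4692 nmi

4692 nmi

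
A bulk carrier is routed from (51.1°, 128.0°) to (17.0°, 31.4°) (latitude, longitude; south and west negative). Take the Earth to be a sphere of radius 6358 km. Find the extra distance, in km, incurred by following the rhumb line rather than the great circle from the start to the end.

443 km

Great circle: cos σ = sin φ₁ sin φ₂ + cos φ₁ cos φ₂ cos Δλ,  σ = 1.4116 rad → d_gc = 8975.0 km
Rhumb line: Δψ = -0.7397, q = Δφ/Δψ = 0.8045, d_rh = R√(Δφ²+q²Δλ²) = 9418.0 km
Excess = 9418.0 − 8975.0 = 443.0 ≈ 443 km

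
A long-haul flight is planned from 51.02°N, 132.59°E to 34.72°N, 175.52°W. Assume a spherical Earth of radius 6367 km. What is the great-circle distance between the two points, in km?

4486 km

cos σ = sin φ₁ sin φ₂ + cos φ₁ cos φ₂ cos Δλ
      = sin(51.02°)sin(34.72°) + cos(51.02°)cos(34.72°)cos(51.89°) = 0.7619
σ = 40.371° → d = Rσ = 6367·0.70461 = 4486 km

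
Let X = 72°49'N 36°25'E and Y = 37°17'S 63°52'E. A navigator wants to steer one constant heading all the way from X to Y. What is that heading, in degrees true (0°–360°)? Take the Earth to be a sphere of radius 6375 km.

169.5°

Meridional parts: M(φ₁)=+1.8899, M(φ₂)=-0.7022 → ΔM = -2.5921;  Δλ = +0.4791 rad
tan C = Δλ / ΔM = -0.1848 → C = 169.53°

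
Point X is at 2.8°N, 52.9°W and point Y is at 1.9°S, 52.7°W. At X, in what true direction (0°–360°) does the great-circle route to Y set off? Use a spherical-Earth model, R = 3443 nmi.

N = sin Δλ·cos φ₂ = +0.0035;  D = cos φ₁ sin φ₂ − sin φ₁ cos φ₂ cos Δλ = -0.0819
initial course = atan2(N, D) = 177.56°

177.6°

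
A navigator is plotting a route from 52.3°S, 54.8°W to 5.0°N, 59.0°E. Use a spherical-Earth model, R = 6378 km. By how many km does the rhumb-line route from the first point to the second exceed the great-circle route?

570 km

Great circle: cos σ = sin φ₁ sin φ₂ + cos φ₁ cos φ₂ cos Δλ,  σ = 1.8910 rad → d_gc = 12061.1 km
Rhumb line: Δψ = +1.1621, q = Δφ/Δψ = 0.8606, d_rh = R√(Δφ²+q²Δλ²) = 12630.8 km
Excess = 12630.8 − 12061.1 = 569.7 ≈ 570 km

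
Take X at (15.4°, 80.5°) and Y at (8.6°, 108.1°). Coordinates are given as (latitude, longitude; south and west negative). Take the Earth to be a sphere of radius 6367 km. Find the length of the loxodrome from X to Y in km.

3092 km

Rhumb course C = atan2(Δλ, Δψ) with Δψ = ln[tan(π/4+φ₂/2)/tan(π/4+φ₁/2)] = -0.1214, Δλ = +0.4817 → C = 104.15°
d = R·|Δφ| / |cos C| = 6367·0.11868 / 0.24440 = 3092 km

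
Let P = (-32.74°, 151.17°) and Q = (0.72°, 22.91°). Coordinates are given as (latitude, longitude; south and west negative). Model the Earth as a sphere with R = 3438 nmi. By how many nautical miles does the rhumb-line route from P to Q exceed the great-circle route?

Great circle: cos σ = sin φ₁ sin φ₂ + cos φ₁ cos φ₂ cos Δλ,  σ = 2.1266 rad → d_gc = 7311.2 nmi
Rhumb line: Δψ = +0.6179, q = Δφ/Δψ = 0.9451, d_rh = R√(Δφ²+q²Δλ²) = 7545.9 nmi
Excess = 7545.9 − 7311.2 = 234.7 ≈ 235 nmi

235 nmi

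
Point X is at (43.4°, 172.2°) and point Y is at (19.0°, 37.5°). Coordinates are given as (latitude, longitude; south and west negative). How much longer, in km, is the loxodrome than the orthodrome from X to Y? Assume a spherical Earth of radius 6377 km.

Great circle: cos σ = sin φ₁ sin φ₂ + cos φ₁ cos φ₂ cos Δλ,  σ = 1.8333 rad → d_gc = 11691.2 km
Rhumb line: Δψ = -0.5046, q = Δφ/Δψ = 0.8440, d_rh = R√(Δφ²+q²Δλ²) = 12941.9 km
Excess = 12941.9 − 11691.2 = 1250.7 ≈ 1251 km

1251 km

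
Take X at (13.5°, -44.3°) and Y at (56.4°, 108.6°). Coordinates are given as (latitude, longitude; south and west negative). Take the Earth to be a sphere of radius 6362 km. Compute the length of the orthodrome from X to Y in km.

cos σ = sin φ₁ sin φ₂ + cos φ₁ cos φ₂ cos Δλ
      = sin(13.50°)sin(56.40°) + cos(13.50°)cos(56.40°)cos(152.90°) = -0.2846
σ = 106.534° → d = Rσ = 6362·1.85937 = 11829 km

11829 km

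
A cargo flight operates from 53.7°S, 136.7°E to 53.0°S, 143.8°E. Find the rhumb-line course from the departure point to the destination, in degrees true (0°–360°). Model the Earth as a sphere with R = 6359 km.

80.6°

Δψ = ln[tan(π/4+φ₂/2)/tan(π/4+φ₁/2)] = +0.0205
Δλ = +0.1239 rad (taken the short way round)
course = atan2(Δλ, Δψ) = 80.62°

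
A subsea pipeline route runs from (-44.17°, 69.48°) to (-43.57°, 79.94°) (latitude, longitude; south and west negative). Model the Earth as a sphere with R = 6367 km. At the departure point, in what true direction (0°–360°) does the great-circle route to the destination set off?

89.1°

N = sin Δλ·cos φ₂ = +0.1315;  D = cos φ₁ sin φ₂ − sin φ₁ cos φ₂ cos Δλ = +0.0021
initial course = atan2(N, D) = 89.09°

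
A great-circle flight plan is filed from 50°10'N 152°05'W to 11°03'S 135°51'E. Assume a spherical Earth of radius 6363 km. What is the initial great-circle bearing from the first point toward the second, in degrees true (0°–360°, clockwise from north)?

249.2°

θ = atan2( sin Δλ·cos φ₂ ,  cos φ₁ sin φ₂ − sin φ₁ cos φ₂ cos Δλ )
  = atan2(-0.9338, -0.3548) = 249.19°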